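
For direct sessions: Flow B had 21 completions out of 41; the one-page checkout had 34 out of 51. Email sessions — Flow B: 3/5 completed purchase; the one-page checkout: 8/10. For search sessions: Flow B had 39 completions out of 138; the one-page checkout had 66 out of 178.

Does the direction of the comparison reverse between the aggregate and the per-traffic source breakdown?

No

Direct: Flow B 21/41 = 51.2%, the one-page checkout 34/51 = 66.7% → the one-page checkout
Email: Flow B 3/5 = 60.0%, the one-page checkout 8/10 = 80.0% → the one-page checkout
Search: Flow B 39/138 = 28.3%, the one-page checkout 66/178 = 37.1% → the one-page checkout
Overall: Flow B 63/184 = 34.2%, the one-page checkout 108/239 = 45.2% → the one-page checkout
The one-page checkout wins overall and in every traffic group — no reversal.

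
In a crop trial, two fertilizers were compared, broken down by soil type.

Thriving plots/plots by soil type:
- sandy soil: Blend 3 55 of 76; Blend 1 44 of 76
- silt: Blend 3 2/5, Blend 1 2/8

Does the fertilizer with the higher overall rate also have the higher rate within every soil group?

Sandy soil: Blend 3 55/76 = 72.4%, Blend 1 44/76 = 57.9% → Blend 3
Silt: Blend 3 2/5 = 40.0%, Blend 1 2/8 = 25.0% → Blend 3
Overall: Blend 3 57/81 = 70.4%, Blend 1 46/84 = 54.8% → Blend 3
Blend 3 wins overall and in every soil group — no reversal.

Yes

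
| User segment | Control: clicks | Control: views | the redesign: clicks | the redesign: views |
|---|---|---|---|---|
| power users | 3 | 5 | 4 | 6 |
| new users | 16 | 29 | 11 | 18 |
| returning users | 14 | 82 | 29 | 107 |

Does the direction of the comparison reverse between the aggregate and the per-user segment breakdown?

No

Power users: Control 3/5 = 60.0%, the redesign 4/6 = 66.7% → the redesign
New users: Control 16/29 = 55.2%, the redesign 11/18 = 61.1% → the redesign
Returning users: Control 14/82 = 17.1%, the redesign 29/107 = 27.1% → the redesign
Overall: Control 33/116 = 28.4%, the redesign 44/131 = 33.6% → the redesign
The redesign wins overall and in every user group — no reversal.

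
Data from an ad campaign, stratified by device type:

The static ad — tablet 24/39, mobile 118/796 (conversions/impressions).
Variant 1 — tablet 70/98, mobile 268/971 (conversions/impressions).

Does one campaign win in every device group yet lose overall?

No

Tablet: the static ad 24/39 = 61.5%, Variant 1 70/98 = 71.4% → Variant 1
Mobile: the static ad 118/796 = 14.8%, Variant 1 268/971 = 27.6% → Variant 1
Overall: the static ad 142/835 = 17.0%, Variant 1 338/1069 = 31.6% → Variant 1
Variant 1 wins overall and in every device group — no reversal.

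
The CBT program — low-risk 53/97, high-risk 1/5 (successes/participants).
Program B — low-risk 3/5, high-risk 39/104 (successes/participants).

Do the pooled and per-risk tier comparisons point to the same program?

Low-risk: the CBT program 53/97 = 54.6%, Program B 3/5 = 60.0% → Program B
High-risk: the CBT program 1/5 = 20.0%, Program B 39/104 = 37.5% → Program B
Overall: the CBT program 54/102 = 52.9%, Program B 42/109 = 38.5% → the CBT program
Program B wins each risk group but the CBT program wins overall — the comparison reverses. Program B's participants skew toward high-risk, which has a lower base rate.

No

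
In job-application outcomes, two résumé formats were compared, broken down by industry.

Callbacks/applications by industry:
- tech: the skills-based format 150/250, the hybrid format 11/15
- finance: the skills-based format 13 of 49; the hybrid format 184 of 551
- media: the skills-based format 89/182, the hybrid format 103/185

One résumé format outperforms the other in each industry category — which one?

the hybrid format

Tech: the skills-based format 150/250 = 60.0%, the hybrid format 11/15 = 73.3% → the hybrid format
Finance: the skills-based format 13/49 = 26.5%, the hybrid format 184/551 = 33.4% → the hybrid format
Media: the skills-based format 89/182 = 48.9%, the hybrid format 103/185 = 55.7% → the hybrid format
The hybrid format has the higher rate in all 3 groups.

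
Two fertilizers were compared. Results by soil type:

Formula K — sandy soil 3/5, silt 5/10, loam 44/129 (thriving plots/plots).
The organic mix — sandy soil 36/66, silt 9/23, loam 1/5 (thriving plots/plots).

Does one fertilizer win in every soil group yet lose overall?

Sandy soil: Formula K 3/5 = 60.0%, the organic mix 36/66 = 54.5% → Formula K
Silt: Formula K 5/10 = 50.0%, the organic mix 9/23 = 39.1% → Formula K
Loam: Formula K 44/129 = 34.1%, the organic mix 1/5 = 20.0% → Formula K
Overall: Formula K 52/144 = 36.1%, the organic mix 46/94 = 48.9% → the organic mix
Formula K wins each soil group but the organic mix wins overall — the comparison reverses. Formula K's plots skew toward loam, which has a lower base rate.

Yes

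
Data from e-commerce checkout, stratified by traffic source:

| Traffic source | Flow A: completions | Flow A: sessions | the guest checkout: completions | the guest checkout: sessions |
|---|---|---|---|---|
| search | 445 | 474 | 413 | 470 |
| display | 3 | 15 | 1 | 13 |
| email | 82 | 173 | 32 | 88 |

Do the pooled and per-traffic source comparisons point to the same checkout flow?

Yes

Search: Flow A 445/474 = 93.9%, the guest checkout 413/470 = 87.9% → Flow A
Display: Flow A 3/15 = 20.0%, the guest checkout 1/13 = 7.7% → Flow A
Email: Flow A 82/173 = 47.4%, the guest checkout 32/88 = 36.4% → Flow A
Overall: Flow A 530/662 = 80.1%, the guest checkout 446/571 = 78.1% → Flow A
Flow A wins overall and in every traffic group — no reversal.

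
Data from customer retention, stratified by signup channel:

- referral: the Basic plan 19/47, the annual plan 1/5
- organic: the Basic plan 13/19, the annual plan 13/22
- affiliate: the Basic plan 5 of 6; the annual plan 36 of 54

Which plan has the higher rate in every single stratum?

the Basic plan

Referral: the Basic plan 19/47 = 40.4%, the annual plan 1/5 = 20.0% → the Basic plan
Organic: the Basic plan 13/19 = 68.4%, the annual plan 13/22 = 59.1% → the Basic plan
Affiliate: the Basic plan 5/6 = 83.3%, the annual plan 36/54 = 66.7% → the Basic plan
The Basic plan has the higher rate in all 3 groups.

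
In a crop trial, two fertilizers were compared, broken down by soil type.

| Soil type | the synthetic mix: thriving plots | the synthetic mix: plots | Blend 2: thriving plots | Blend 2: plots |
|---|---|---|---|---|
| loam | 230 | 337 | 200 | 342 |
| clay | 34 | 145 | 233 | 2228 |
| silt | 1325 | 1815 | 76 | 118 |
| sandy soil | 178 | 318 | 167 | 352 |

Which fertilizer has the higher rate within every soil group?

Loam: the synthetic mix 230/337 = 68.2%, Blend 2 200/342 = 58.5% → the synthetic mix
Clay: the synthetic mix 34/145 = 23.4%, Blend 2 233/2228 = 10.5% → the synthetic mix
Silt: the synthetic mix 1325/1815 = 73.0%, Blend 2 76/118 = 64.4% → the synthetic mix
Sandy soil: the synthetic mix 178/318 = 56.0%, Blend 2 167/352 = 47.4% → the synthetic mix
The synthetic mix has the higher rate in all 4 groups.

the synthetic mix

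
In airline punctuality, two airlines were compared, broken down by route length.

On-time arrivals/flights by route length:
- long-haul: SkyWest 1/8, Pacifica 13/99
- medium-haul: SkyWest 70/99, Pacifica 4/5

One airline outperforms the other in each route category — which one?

Long-haul: SkyWest 1/8 = 12.5%, Pacifica 13/99 = 13.1% → Pacifica
Medium-haul: SkyWest 70/99 = 70.7%, Pacifica 4/5 = 80.0% → Pacifica
Pacifica has the higher rate in both groups.

Pacifica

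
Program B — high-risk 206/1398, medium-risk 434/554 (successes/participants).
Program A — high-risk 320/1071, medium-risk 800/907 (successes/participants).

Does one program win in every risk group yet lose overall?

No

High-risk: Program B 206/1398 = 14.7%, Program A 320/1071 = 29.9% → Program A
Medium-risk: Program B 434/554 = 78.3%, Program A 800/907 = 88.2% → Program A
Overall: Program B 640/1952 = 32.8%, Program A 1120/1978 = 56.6% → Program A
Program A wins overall and in every risk group — no reversal.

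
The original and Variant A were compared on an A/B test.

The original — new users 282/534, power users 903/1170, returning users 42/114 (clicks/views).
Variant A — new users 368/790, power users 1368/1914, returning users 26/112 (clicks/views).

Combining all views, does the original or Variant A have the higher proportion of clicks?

the original

New users: the original 282/534 = 52.8%, Variant A 368/790 = 46.6% → the original
Power users: the original 903/1170 = 77.2%, Variant A 1368/1914 = 71.5% → the original
Returning users: the original 42/114 = 36.8%, Variant A 26/112 = 23.2% → the original
Overall: the original 1227/1818 = 67.5%, Variant A 1762/2816 = 62.6% → the original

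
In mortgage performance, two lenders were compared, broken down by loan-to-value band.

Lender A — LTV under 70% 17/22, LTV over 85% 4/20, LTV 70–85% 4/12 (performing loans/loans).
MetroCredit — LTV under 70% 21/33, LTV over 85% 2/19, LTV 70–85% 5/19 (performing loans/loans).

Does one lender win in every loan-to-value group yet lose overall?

No

LTV under 70%: Lender A 17/22 = 77.3%, MetroCredit 21/33 = 63.6% → Lender A
LTV over 85%: Lender A 4/20 = 20.0%, MetroCredit 2/19 = 10.5% → Lender A
LTV 70–85%: Lender A 4/12 = 33.3%, MetroCredit 5/19 = 26.3% → Lender A
Overall: Lender A 25/54 = 46.3%, MetroCredit 28/71 = 39.4% → Lender A
Lender A wins overall and in every loan-to-value group — no reversal.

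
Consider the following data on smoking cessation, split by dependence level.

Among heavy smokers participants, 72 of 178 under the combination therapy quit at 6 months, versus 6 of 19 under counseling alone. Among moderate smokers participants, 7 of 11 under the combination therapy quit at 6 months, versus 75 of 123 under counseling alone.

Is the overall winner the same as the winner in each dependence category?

Heavy smokers: the combination therapy 72/178 = 40.4%, counseling alone 6/19 = 31.6% → the combination therapy
Moderate smokers: the combination therapy 7/11 = 63.6%, counseling alone 75/123 = 61.0% → the combination therapy
Overall: the combination therapy 79/189 = 41.8%, counseling alone 81/142 = 57.0% → counseling alone
The combination therapy wins each dependence group but counseling alone wins overall — the comparison reverses. The combination therapy's participants skew toward heavy smokers, which has a lower base rate.

No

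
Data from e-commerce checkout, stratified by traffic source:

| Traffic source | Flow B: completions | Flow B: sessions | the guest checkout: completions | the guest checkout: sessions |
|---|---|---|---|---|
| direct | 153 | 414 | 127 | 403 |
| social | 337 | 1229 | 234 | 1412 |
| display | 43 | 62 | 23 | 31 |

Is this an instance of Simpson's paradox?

No

Direct: Flow B 153/414 = 37.0%, the guest checkout 127/403 = 31.5% → Flow B
Social: Flow B 337/1229 = 27.4%, the guest checkout 234/1412 = 16.6% → Flow B
Display: Flow B 43/62 = 69.4%, the guest checkout 23/31 = 74.2% → the guest checkout
Overall: Flow B 533/1705 = 31.3%, the guest checkout 384/1846 = 20.8% → Flow B
Neither sweeps: Flow B wins 2 of 3 groups, the guest checkout wins 1. Flow B wins overall but not every group — no Simpson reversal.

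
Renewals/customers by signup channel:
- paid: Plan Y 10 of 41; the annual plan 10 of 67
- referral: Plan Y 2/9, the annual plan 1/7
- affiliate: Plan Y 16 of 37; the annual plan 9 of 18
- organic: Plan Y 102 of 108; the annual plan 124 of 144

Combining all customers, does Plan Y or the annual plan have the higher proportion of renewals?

Plan Y

Paid: Plan Y 10/41 = 24.4%, the annual plan 10/67 = 14.9% → Plan Y
Referral: Plan Y 2/9 = 22.2%, the annual plan 1/7 = 14.3% → Plan Y
Affiliate: Plan Y 16/37 = 43.2%, the annual plan 9/18 = 50.0% → the annual plan
Organic: Plan Y 102/108 = 94.4%, the annual plan 124/144 = 86.1% → Plan Y
Overall: Plan Y 130/195 = 66.7%, the annual plan 144/236 = 61.0% → Plan Y
(Neither sweeps every signup group, but Plan Y has the higher pooled rate.)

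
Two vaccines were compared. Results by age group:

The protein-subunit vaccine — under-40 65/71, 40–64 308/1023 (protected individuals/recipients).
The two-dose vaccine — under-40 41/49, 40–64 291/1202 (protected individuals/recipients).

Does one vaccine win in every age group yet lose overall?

No

Under-40: the protein-subunit vaccine 65/71 = 91.5%, the two-dose vaccine 41/49 = 83.7% → the protein-subunit vaccine
40–64: the protein-subunit vaccine 308/1023 = 30.1%, the two-dose vaccine 291/1202 = 24.2% → the protein-subunit vaccine
Overall: the protein-subunit vaccine 373/1094 = 34.1%, the two-dose vaccine 332/1251 = 26.5% → the protein-subunit vaccine
The protein-subunit vaccine wins overall and in every age group — no reversal.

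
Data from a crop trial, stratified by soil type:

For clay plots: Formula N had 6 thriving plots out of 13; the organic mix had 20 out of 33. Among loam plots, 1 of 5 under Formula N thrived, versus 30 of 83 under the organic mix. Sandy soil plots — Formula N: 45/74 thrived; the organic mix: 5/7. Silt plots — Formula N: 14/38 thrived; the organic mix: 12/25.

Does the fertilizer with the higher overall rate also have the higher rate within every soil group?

Clay: Formula N 6/13 = 46.2%, the organic mix 20/33 = 60.6% → the organic mix
Loam: Formula N 1/5 = 20.0%, the organic mix 30/83 = 36.1% → the organic mix
Sandy soil: Formula N 45/74 = 60.8%, the organic mix 5/7 = 71.4% → the organic mix
Silt: Formula N 14/38 = 36.8%, the organic mix 12/25 = 48.0% → the organic mix
Overall: Formula N 66/130 = 50.8%, the organic mix 67/148 = 45.3% → Formula N
The organic mix wins each soil group but Formula N wins overall — the comparison reverses. The organic mix's plots skew toward loam, which has a lower base rate.

No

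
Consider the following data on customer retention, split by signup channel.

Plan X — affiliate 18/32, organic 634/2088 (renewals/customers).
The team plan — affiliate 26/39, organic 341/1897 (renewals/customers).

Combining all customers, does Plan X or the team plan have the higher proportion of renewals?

Plan X

Affiliate: Plan X 18/32 = 56.2%, the team plan 26/39 = 66.7% → the team plan
Organic: Plan X 634/2088 = 30.4%, the team plan 341/1897 = 18.0% → Plan X
Overall: Plan X 652/2120 = 30.8%, the team plan 367/1936 = 19.0% → Plan X
(Neither sweeps every signup group, but Plan X has the higher pooled rate.)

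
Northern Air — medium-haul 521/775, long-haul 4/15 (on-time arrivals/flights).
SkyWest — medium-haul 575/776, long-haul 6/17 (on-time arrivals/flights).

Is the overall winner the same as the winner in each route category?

Yes

Medium-haul: Northern Air 521/775 = 67.2%, SkyWest 575/776 = 74.1% → SkyWest
Long-haul: Northern Air 4/15 = 26.7%, SkyWest 6/17 = 35.3% → SkyWest
Overall: Northern Air 525/790 = 66.5%, SkyWest 581/793 = 73.3% → SkyWest
SkyWest wins overall and in every route group — no reversal.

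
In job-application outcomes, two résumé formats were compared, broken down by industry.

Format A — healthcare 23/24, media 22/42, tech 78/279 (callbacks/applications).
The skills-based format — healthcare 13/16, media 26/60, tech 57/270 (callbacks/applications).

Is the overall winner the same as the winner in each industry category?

Healthcare: Format A 23/24 = 95.8%, the skills-based format 13/16 = 81.2% → Format A
Media: Format A 22/42 = 52.4%, the skills-based format 26/60 = 43.3% → Format A
Tech: Format A 78/279 = 28.0%, the skills-based format 57/270 = 21.1% → Format A
Overall: Format A 123/345 = 35.7%, the skills-based format 96/346 = 27.7% → Format A
Format A wins overall and in every industry group — no reversal.

Yes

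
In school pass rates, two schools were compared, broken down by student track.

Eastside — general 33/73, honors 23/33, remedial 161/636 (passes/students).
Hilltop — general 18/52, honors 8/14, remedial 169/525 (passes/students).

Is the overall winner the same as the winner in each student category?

No

General: Eastside 33/73 = 45.2%, Hilltop 18/52 = 34.6% → Eastside
Honors: Eastside 23/33 = 69.7%, Hilltop 8/14 = 57.1% → Eastside
Remedial: Eastside 161/636 = 25.3%, Hilltop 169/525 = 32.2% → Hilltop
Overall: Eastside 217/742 = 29.2%, Hilltop 195/591 = 33.0% → Hilltop
Neither sweeps: Eastside wins 2 of 3 groups, Hilltop wins 1. Hilltop wins overall but not every group — no Simpson reversal.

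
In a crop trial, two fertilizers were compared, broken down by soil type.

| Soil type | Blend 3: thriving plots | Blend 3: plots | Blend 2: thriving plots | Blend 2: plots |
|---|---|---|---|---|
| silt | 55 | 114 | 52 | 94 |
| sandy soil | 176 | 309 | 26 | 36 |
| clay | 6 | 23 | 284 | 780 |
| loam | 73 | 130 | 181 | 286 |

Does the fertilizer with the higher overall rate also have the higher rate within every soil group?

Silt: Blend 3 55/114 = 48.2%, Blend 2 52/94 = 55.3% → Blend 2
Sandy soil: Blend 3 176/309 = 57.0%, Blend 2 26/36 = 72.2% → Blend 2
Clay: Blend 3 6/23 = 26.1%, Blend 2 284/780 = 36.4% → Blend 2
Loam: Blend 3 73/130 = 56.2%, Blend 2 181/286 = 63.3% → Blend 2
Overall: Blend 3 310/576 = 53.8%, Blend 2 543/1196 = 45.4% → Blend 3
Blend 2 wins each soil group but Blend 3 wins overall — the comparison reverses. Blend 2's plots skew toward clay, which has a lower base rate.

No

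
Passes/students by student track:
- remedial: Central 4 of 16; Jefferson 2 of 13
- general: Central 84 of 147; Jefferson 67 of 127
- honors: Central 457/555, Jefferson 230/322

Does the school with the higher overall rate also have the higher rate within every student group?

Yes

Remedial: Central 4/16 = 25.0%, Jefferson 2/13 = 15.4% → Central
General: Central 84/147 = 57.1%, Jefferson 67/127 = 52.8% → Central
Honors: Central 457/555 = 82.3%, Jefferson 230/322 = 71.4% → Central
Overall: Central 545/718 = 75.9%, Jefferson 299/462 = 64.7% → Central
Central wins overall and in every student group — no reversal.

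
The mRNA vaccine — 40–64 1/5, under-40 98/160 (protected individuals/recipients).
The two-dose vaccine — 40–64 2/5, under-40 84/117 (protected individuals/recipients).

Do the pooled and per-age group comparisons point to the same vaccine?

40–64: the mRNA vaccine 1/5 = 20.0%, the two-dose vaccine 2/5 = 40.0% → the two-dose vaccine
Under-40: the mRNA vaccine 98/160 = 61.2%, the two-dose vaccine 84/117 = 71.8% → the two-dose vaccine
Overall: the mRNA vaccine 99/165 = 60.0%, the two-dose vaccine 86/122 = 70.5% → the two-dose vaccine
The two-dose vaccine wins overall and in every age group — no reversal.

Yes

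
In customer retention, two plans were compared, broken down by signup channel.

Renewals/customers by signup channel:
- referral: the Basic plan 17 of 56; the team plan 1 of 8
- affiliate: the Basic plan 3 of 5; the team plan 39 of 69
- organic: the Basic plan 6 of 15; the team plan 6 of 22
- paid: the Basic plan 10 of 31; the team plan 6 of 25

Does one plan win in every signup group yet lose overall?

Referral: the Basic plan 17/56 = 30.4%, the team plan 1/8 = 12.5% → the Basic plan
Affiliate: the Basic plan 3/5 = 60.0%, the team plan 39/69 = 56.5% → the Basic plan
Organic: the Basic plan 6/15 = 40.0%, the team plan 6/22 = 27.3% → the Basic plan
Paid: the Basic plan 10/31 = 32.3%, the team plan 6/25 = 24.0% → the Basic plan
Overall: the Basic plan 36/107 = 33.6%, the team plan 52/124 = 41.9% → the team plan
The Basic plan wins each signup group but the team plan wins overall — the comparison reverses. The Basic plan's customers skew toward referral, which has a lower base rate.

Yes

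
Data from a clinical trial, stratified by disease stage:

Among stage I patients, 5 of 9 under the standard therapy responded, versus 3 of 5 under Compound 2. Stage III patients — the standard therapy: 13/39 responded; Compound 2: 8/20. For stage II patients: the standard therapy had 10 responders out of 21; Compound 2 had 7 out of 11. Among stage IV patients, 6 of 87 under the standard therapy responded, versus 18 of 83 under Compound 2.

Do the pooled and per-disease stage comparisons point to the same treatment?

Yes

Stage I: the standard therapy 5/9 = 55.6%, Compound 2 3/5 = 60.0% → Compound 2
Stage III: the standard therapy 13/39 = 33.3%, Compound 2 8/20 = 40.0% → Compound 2
Stage II: the standard therapy 10/21 = 47.6%, Compound 2 7/11 = 63.6% → Compound 2
Stage IV: the standard therapy 6/87 = 6.9%, Compound 2 18/83 = 21.7% → Compound 2
Overall: the standard therapy 34/156 = 21.8%, Compound 2 36/119 = 30.3% → Compound 2
Compound 2 wins overall and in every disease group — no reversal.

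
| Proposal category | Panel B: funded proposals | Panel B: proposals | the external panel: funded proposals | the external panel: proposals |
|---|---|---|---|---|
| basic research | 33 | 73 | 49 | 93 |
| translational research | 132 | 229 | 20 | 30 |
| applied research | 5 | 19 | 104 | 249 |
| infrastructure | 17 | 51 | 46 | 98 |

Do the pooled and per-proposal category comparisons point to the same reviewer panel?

No

Basic research: Panel B 33/73 = 45.2%, the external panel 49/93 = 52.7% → the external panel
Translational research: Panel B 132/229 = 57.6%, the external panel 20/30 = 66.7% → the external panel
Applied research: Panel B 5/19 = 26.3%, the external panel 104/249 = 41.8% → the external panel
Infrastructure: Panel B 17/51 = 33.3%, the external panel 46/98 = 46.9% → the external panel
Overall: Panel B 187/372 = 50.3%, the external panel 219/470 = 46.6% → Panel B
The external panel wins each proposal group but Panel B wins overall — the comparison reverses. The external panel's proposals skew toward applied research, which has a lower base rate.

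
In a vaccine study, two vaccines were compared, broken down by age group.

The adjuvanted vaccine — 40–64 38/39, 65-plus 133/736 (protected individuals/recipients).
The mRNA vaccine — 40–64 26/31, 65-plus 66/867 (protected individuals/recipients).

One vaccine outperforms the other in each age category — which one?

the adjuvanted vaccine

40–64: the adjuvanted vaccine 38/39 = 97.4%, the mRNA vaccine 26/31 = 83.9% → the adjuvanted vaccine
65-plus: the adjuvanted vaccine 133/736 = 18.1%, the mRNA vaccine 66/867 = 7.6% → the adjuvanted vaccine
The adjuvanted vaccine has the higher rate in both groups.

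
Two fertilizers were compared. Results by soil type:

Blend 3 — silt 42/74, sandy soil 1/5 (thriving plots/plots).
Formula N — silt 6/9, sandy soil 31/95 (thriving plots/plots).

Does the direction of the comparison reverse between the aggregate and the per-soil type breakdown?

Silt: Blend 3 42/74 = 56.8%, Formula N 6/9 = 66.7% → Formula N
Sandy soil: Blend 3 1/5 = 20.0%, Formula N 31/95 = 32.6% → Formula N
Overall: Blend 3 43/79 = 54.4%, Formula N 37/104 = 35.6% → Blend 3
Formula N wins each soil group but Blend 3 wins overall — the comparison reverses. Formula N's plots skew toward sandy soil, which has a lower base rate.

Yes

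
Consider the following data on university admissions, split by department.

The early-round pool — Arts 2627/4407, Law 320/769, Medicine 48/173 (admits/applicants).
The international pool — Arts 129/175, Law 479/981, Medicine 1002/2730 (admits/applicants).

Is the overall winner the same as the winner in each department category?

No

Arts: the early-round pool 2627/4407 = 59.6%, the international pool 129/175 = 73.7% → the international pool
Law: the early-round pool 320/769 = 41.6%, the international pool 479/981 = 48.8% → the international pool
Medicine: the early-round pool 48/173 = 27.7%, the international pool 1002/2730 = 36.7% → the international pool
Overall: the early-round pool 2995/5349 = 56.0%, the international pool 1610/3886 = 41.4% → the early-round pool
The international pool wins each department group but the early-round pool wins overall — the comparison reverses. The international pool's applicants skew toward Medicine, which has a lower base rate.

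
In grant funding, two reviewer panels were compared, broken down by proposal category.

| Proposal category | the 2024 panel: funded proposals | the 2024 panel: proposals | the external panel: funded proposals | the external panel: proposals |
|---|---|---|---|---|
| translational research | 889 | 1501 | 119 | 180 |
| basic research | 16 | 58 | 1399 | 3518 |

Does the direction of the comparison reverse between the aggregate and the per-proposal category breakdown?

Yes

Translational research: the 2024 panel 889/1501 = 59.2%, the external panel 119/180 = 66.1% → the external panel
Basic research: the 2024 panel 16/58 = 27.6%, the external panel 1399/3518 = 39.8% → the external panel
Overall: the 2024 panel 905/1559 = 58.1%, the external panel 1518/3698 = 41.0% → the 2024 panel
The external panel wins each proposal group but the 2024 panel wins overall — the comparison reverses. The external panel's proposals skew toward basic research, which has a lower base rate.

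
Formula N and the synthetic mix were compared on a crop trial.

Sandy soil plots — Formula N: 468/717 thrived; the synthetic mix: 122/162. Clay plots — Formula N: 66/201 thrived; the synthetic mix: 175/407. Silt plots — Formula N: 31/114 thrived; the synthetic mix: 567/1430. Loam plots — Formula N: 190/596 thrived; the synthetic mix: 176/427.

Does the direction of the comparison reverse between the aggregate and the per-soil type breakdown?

Sandy soil: Formula N 468/717 = 65.3%, the synthetic mix 122/162 = 75.3% → the synthetic mix
Clay: Formula N 66/201 = 32.8%, the synthetic mix 175/407 = 43.0% → the synthetic mix
Silt: Formula N 31/114 = 27.2%, the synthetic mix 567/1430 = 39.7% → the synthetic mix
Loam: Formula N 190/596 = 31.9%, the synthetic mix 176/427 = 41.2% → the synthetic mix
Overall: Formula N 755/1628 = 46.4%, the synthetic mix 1040/2426 = 42.9% → Formula N
The synthetic mix wins each soil group but Formula N wins overall — the comparison reverses. The synthetic mix's plots skew toward silt, which has a lower base rate.

Yes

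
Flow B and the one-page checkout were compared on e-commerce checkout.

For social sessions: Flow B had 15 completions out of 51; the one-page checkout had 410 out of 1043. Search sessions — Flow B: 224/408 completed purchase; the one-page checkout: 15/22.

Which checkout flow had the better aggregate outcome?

Social: Flow B 15/51 = 29.4%, the one-page checkout 410/1043 = 39.3% → the one-page checkout
Search: Flow B 224/408 = 54.9%, the one-page checkout 15/22 = 68.2% → the one-page checkout
Overall: Flow B 239/459 = 52.1%, the one-page checkout 425/1065 = 39.9% → Flow B
(The one-page checkout wins every traffic group but Flow B wins overall — the one-page checkout's sessions skew toward the low-rate social group.)

Flow B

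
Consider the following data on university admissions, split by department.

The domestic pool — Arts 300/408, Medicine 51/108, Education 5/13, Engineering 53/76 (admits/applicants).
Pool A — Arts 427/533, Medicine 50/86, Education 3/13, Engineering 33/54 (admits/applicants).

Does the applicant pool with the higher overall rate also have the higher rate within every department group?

Arts: the domestic pool 300/408 = 73.5%, Pool A 427/533 = 80.1% → Pool A
Medicine: the domestic pool 51/108 = 47.2%, Pool A 50/86 = 58.1% → Pool A
Education: the domestic pool 5/13 = 38.5%, Pool A 3/13 = 23.1% → the domestic pool
Engineering: the domestic pool 53/76 = 69.7%, Pool A 33/54 = 61.1% → the domestic pool
Overall: the domestic pool 409/605 = 67.6%, Pool A 513/686 = 74.8% → Pool A
Neither sweeps: the domestic pool wins 2 of 4 groups, Pool A wins 2. Pool A wins overall but not every group — no Simpson reversal.

No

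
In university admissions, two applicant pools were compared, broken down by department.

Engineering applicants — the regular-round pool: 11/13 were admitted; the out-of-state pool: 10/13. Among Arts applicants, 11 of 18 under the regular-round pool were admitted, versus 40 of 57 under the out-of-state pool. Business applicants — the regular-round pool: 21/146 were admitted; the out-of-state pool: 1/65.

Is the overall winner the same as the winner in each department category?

No

Engineering: the regular-round pool 11/13 = 84.6%, the out-of-state pool 10/13 = 76.9% → the regular-round pool
Arts: the regular-round pool 11/18 = 61.1%, the out-of-state pool 40/57 = 70.2% → the out-of-state pool
Business: the regular-round pool 21/146 = 14.4%, the out-of-state pool 1/65 = 1.5% → the regular-round pool
Overall: the regular-round pool 43/177 = 24.3%, the out-of-state pool 51/135 = 37.8% → the out-of-state pool
Neither sweeps: the regular-round pool wins 2 of 3 groups, the out-of-state pool wins 1. The out-of-state pool wins overall but not every group — no Simpson reversal.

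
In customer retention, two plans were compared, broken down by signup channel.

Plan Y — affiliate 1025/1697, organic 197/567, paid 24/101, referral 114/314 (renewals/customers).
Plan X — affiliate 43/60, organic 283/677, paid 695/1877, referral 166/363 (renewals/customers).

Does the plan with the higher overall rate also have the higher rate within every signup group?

No

Affiliate: Plan Y 1025/1697 = 60.4%, Plan X 43/60 = 71.7% → Plan X
Organic: Plan Y 197/567 = 34.7%, Plan X 283/677 = 41.8% → Plan X
Paid: Plan Y 24/101 = 23.8%, Plan X 695/1877 = 37.0% → Plan X
Referral: Plan Y 114/314 = 36.3%, Plan X 166/363 = 45.7% → Plan X
Overall: Plan Y 1360/2679 = 50.8%, Plan X 1187/2977 = 39.9% → Plan Y
Plan X wins each signup group but Plan Y wins overall — the comparison reverses. Plan X's customers skew toward paid, which has a lower base rate.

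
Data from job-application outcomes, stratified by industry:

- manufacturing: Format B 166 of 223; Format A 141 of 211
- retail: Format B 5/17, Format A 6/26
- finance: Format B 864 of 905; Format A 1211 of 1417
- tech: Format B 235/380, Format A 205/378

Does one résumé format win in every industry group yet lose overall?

Manufacturing: Format B 166/223 = 74.4%, Format A 141/211 = 66.8% → Format B
Retail: Format B 5/17 = 29.4%, Format A 6/26 = 23.1% → Format B
Finance: Format B 864/905 = 95.5%, Format A 1211/1417 = 85.5% → Format B
Tech: Format B 235/380 = 61.8%, Format A 205/378 = 54.2% → Format B
Overall: Format B 1270/1525 = 83.3%, Format A 1563/2032 = 76.9% → Format B
Format B wins overall and in every industry group — no reversal.

No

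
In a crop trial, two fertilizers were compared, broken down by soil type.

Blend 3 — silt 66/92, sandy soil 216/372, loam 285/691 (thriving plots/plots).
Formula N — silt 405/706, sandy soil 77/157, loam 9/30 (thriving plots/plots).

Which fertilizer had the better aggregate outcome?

Silt: Blend 3 66/92 = 71.7%, Formula N 405/706 = 57.4% → Blend 3
Sandy soil: Blend 3 216/372 = 58.1%, Formula N 77/157 = 49.0% → Blend 3
Loam: Blend 3 285/691 = 41.2%, Formula N 9/30 = 30.0% → Blend 3
Overall: Blend 3 567/1155 = 49.1%, Formula N 491/893 = 55.0% → Formula N
(Blend 3 wins every soil group but Formula N wins overall — Blend 3's plots skew toward the low-rate loam group.)

Formula N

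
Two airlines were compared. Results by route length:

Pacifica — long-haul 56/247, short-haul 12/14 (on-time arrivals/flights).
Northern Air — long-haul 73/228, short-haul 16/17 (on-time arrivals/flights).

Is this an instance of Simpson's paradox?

No

Long-haul: Pacifica 56/247 = 22.7%, Northern Air 73/228 = 32.0% → Northern Air
Short-haul: Pacifica 12/14 = 85.7%, Northern Air 16/17 = 94.1% → Northern Air
Overall: Pacifica 68/261 = 26.1%, Northern Air 89/245 = 36.3% → Northern Air
Northern Air wins overall and in every route group — no reversal.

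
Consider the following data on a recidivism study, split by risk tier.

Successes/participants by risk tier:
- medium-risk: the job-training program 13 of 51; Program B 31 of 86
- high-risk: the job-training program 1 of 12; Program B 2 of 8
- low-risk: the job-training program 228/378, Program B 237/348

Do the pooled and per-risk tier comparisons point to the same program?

Yes

Medium-risk: the job-training program 13/51 = 25.5%, Program B 31/86 = 36.0% → Program B
High-risk: the job-training program 1/12 = 8.3%, Program B 2/8 = 25.0% → Program B
Low-risk: the job-training program 228/378 = 60.3%, Program B 237/348 = 68.1% → Program B
Overall: the job-training program 242/441 = 54.9%, Program B 270/442 = 61.1% → Program B
Program B wins overall and in every risk group — no reversal.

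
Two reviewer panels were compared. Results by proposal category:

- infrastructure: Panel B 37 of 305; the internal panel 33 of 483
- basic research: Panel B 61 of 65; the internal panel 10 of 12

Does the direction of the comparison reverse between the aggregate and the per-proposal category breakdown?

Infrastructure: Panel B 37/305 = 12.1%, the internal panel 33/483 = 6.8% → Panel B
Basic research: Panel B 61/65 = 93.8%, the internal panel 10/12 = 83.3% → Panel B
Overall: Panel B 98/370 = 26.5%, the internal panel 43/495 = 8.7% → Panel B
Panel B wins overall and in every proposal group — no reversal.

No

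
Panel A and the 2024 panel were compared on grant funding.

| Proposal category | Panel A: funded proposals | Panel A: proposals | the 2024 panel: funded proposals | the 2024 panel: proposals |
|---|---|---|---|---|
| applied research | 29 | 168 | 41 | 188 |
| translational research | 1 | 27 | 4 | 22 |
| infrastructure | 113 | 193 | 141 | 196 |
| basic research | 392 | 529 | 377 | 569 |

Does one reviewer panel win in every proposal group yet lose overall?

No

Applied research: Panel A 29/168 = 17.3%, the 2024 panel 41/188 = 21.8% → the 2024 panel
Translational research: Panel A 1/27 = 3.7%, the 2024 panel 4/22 = 18.2% → the 2024 panel
Infrastructure: Panel A 113/193 = 58.5%, the 2024 panel 141/196 = 71.9% → the 2024 panel
Basic research: Panel A 392/529 = 74.1%, the 2024 panel 377/569 = 66.3% → Panel A
Overall: Panel A 535/917 = 58.3%, the 2024 panel 563/975 = 57.7% → Panel A
Neither sweeps: Panel A wins 1 of 4 groups, the 2024 panel wins 3. Panel A wins overall but not every group — no Simpson reversal.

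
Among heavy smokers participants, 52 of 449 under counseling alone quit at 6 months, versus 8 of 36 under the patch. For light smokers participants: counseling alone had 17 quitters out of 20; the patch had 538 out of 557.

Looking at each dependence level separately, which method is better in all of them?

Heavy smokers: counseling alone 52/449 = 11.6%, the patch 8/36 = 22.2% → the patch
Light smokers: counseling alone 17/20 = 85.0%, the patch 538/557 = 96.6% → the patch
The patch has the higher rate in both groups.

the patch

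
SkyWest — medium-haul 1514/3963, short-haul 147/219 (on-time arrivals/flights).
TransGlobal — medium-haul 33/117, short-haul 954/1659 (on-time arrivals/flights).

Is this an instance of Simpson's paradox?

Medium-haul: SkyWest 1514/3963 = 38.2%, TransGlobal 33/117 = 28.2% → SkyWest
Short-haul: SkyWest 147/219 = 67.1%, TransGlobal 954/1659 = 57.5% → SkyWest
Overall: SkyWest 1661/4182 = 39.7%, TransGlobal 987/1776 = 55.6% → TransGlobal
SkyWest wins each route group but TransGlobal wins overall — the comparison reverses. SkyWest's flights skew toward medium-haul, which has a lower base rate.

Yes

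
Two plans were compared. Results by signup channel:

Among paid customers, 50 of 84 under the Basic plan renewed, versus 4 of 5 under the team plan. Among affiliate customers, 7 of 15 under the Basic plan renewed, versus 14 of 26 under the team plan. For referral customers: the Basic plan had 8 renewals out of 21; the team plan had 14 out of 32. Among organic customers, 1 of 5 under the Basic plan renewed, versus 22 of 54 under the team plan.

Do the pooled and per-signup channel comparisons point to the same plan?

No

Paid: the Basic plan 50/84 = 59.5%, the team plan 4/5 = 80.0% → the team plan
Affiliate: the Basic plan 7/15 = 46.7%, the team plan 14/26 = 53.8% → the team plan
Referral: the Basic plan 8/21 = 38.1%, the team plan 14/32 = 43.8% → the team plan
Organic: the Basic plan 1/5 = 20.0%, the team plan 22/54 = 40.7% → the team plan
Overall: the Basic plan 66/125 = 52.8%, the team plan 54/117 = 46.2% → the Basic plan
The team plan wins each signup group but the Basic plan wins overall — the comparison reverses. The team plan's customers skew toward organic, which has a lower base rate.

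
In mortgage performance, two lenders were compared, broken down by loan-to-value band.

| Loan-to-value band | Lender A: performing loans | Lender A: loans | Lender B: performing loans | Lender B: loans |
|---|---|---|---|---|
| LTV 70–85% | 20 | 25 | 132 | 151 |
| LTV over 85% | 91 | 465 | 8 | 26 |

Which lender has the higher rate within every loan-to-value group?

Lender B

LTV 70–85%: Lender A 20/25 = 80.0%, Lender B 132/151 = 87.4% → Lender B
LTV over 85%: Lender A 91/465 = 19.6%, Lender B 8/26 = 30.8% → Lender B
Lender B has the higher rate in both groups.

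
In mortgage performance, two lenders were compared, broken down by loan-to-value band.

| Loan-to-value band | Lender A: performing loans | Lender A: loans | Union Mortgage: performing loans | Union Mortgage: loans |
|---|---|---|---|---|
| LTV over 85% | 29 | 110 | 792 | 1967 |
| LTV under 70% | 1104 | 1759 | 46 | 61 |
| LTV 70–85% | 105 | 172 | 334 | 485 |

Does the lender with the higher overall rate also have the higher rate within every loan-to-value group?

LTV over 85%: Lender A 29/110 = 26.4%, Union Mortgage 792/1967 = 40.3% → Union Mortgage
LTV under 70%: Lender A 1104/1759 = 62.8%, Union Mortgage 46/61 = 75.4% → Union Mortgage
LTV 70–85%: Lender A 105/172 = 61.0%, Union Mortgage 334/485 = 68.9% → Union Mortgage
Overall: Lender A 1238/2041 = 60.7%, Union Mortgage 1172/2513 = 46.6% → Lender A
Union Mortgage wins each loan-to-value group but Lender A wins overall — the comparison reverses. Union Mortgage's loans skew toward LTV over 85%, which has a lower base rate.

No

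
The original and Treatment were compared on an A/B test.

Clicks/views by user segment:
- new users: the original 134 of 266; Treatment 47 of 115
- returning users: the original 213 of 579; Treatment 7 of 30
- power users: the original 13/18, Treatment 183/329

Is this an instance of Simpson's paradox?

Yes

New users: the original 134/266 = 50.4%, Treatment 47/115 = 40.9% → the original
Returning users: the original 213/579 = 36.8%, Treatment 7/30 = 23.3% → the original
Power users: the original 13/18 = 72.2%, Treatment 183/329 = 55.6% → the original
Overall: the original 360/863 = 41.7%, Treatment 237/474 = 50.0% → Treatment
The original wins each user group but Treatment wins overall — the comparison reverses. The original's views skew toward returning users, which has a lower base rate.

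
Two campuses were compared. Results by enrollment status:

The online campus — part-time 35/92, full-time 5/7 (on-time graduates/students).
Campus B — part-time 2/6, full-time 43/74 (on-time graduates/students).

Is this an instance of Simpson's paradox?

Yes

Part-time: the online campus 35/92 = 38.0%, Campus B 2/6 = 33.3% → the online campus
Full-time: the online campus 5/7 = 71.4%, Campus B 43/74 = 58.1% → the online campus
Overall: the online campus 40/99 = 40.4%, Campus B 45/80 = 56.2% → Campus B
The online campus wins each enrollment group but Campus B wins overall — the comparison reverses. The online campus's students skew toward part-time, which has a lower base rate.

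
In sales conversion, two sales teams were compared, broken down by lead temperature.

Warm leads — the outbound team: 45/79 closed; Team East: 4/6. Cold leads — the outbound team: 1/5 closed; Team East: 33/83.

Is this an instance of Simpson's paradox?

Yes

Warm: the outbound team 45/79 = 57.0%, Team East 4/6 = 66.7% → Team East
Cold: the outbound team 1/5 = 20.0%, Team East 33/83 = 39.8% → Team East
Overall: the outbound team 46/84 = 54.8%, Team East 37/89 = 41.6% → the outbound team
Team East wins each lead group but the outbound team wins overall — the comparison reverses. Team East's leads skew toward cold, which has a lower base rate.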